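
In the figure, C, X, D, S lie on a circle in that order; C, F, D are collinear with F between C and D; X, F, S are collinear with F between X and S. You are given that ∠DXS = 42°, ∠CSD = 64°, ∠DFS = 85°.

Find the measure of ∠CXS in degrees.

1. ∠DCS = 42°  [same arc DS]
2. ∠CDS = 74°  [△CDS]
3. ∠CXS = 74°  [same arc CS]

∠CXS = 74°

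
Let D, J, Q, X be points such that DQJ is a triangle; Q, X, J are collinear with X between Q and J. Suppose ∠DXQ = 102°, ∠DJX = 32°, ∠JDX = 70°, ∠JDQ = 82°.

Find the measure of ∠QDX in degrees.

1. ∠DJQ = 32°  [X on ray JQ]
2. ∠DQJ = 66°  [△DQJ]
3. ∠DQX = 66°  [X on ray QJ]
4. ∠QDX = 12°  [△DQX]

∠QDX = 12°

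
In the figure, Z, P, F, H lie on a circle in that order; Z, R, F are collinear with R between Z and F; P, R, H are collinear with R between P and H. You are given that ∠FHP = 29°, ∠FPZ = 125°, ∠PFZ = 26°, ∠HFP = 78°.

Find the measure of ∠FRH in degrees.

∠FRH = 99°

1. ∠FPH = 73°  [△PFH]
2. ∠FHZ = 55°  [cyclic ZPFH, opposite ∠P+∠H]
3. ∠FZH = 73°  [same arc FH]
4. ∠HFZ = 52°  [△ZFH]
5. ∠FRH = 99°  [△FRH]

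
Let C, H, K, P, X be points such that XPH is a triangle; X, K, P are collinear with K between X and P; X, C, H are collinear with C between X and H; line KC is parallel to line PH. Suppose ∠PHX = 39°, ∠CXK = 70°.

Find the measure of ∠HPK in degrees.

1. ∠KCX = 39°  [KC∥PH, corresponding at C]
2. ∠CKX = 71°  [△XKC]
3. ∠CKP = 109°  [linear pair at K on XP]
4. ∠HPK = 71°  [KC∥PH, co-interior at P–K]

∠HPK = 71°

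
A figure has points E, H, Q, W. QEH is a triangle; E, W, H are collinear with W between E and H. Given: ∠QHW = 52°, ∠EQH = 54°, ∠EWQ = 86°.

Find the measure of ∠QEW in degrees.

1. ∠EHQ = 52°  [W on ray HE]
2. ∠HEQ = 74°  [△QEH]
3. ∠QEW = 74°  [W on ray EH]

∠QEW = 74°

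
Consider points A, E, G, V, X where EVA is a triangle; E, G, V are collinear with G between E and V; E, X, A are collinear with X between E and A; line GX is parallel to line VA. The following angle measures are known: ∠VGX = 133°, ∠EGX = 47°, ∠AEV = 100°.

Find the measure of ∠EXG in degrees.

1. ∠AVE = 47°  [GX∥VA, corresponding at G]
2. ∠EAV = 33°  [△EVA]
3. ∠EXG = 33°  [GX∥VA, corresponding at X]

∠EXG = 33°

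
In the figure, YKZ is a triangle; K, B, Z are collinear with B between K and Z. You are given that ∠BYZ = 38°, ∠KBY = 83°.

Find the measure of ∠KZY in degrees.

∠KZY = 45°

1. ∠YBZ = 97°  [linear pair at B on KZ]
2. ∠BZY = 45°  [△YBZ]
3. ∠KZY = 45°  [B on ray ZK]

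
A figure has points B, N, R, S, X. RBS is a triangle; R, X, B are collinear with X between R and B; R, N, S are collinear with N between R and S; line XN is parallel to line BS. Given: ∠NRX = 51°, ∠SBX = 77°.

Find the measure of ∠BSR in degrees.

∠BSR = 52°

1. ∠BRS = 51°  [X on RB, N on RS]
2. ∠RBS = 77°  [X on ray BR]
3. ∠BSR = 52°  [△RBS]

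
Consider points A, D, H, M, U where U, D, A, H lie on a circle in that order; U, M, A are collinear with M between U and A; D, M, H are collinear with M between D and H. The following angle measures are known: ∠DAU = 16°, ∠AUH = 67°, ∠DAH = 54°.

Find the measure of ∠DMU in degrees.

1. ∠DHU = 16°  [same arc UD]
2. ∠ADH = 67°  [same arc AH]
3. ∠DUH = 126°  [cyclic UDAH, opposite ∠U+∠A]
4. ∠AHD = 59°  [△DAH]
5. ∠HDU = 38°  [△UDH]
6. ∠AUD = 59°  [same arc DA]
7. ∠DMU = 83°  [△UMD]

∠DMU = 83°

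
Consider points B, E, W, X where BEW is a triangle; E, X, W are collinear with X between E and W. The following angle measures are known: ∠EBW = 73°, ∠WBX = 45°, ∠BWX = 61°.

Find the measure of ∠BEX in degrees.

∠BEX = 46°

1. ∠BWE = 61°  [X on ray WE]
2. ∠BEW = 46°  [△BEW]
3. ∠BEX = 46°  [X on ray EW]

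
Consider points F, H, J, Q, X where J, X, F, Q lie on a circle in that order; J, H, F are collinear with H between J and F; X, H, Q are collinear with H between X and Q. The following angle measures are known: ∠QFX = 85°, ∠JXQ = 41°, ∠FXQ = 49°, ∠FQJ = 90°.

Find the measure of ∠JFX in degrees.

∠JFX = 44°

1. ∠QJX = 95°  [cyclic JXFQ, opposite ∠J+∠F]
2. ∠JQX = 44°  [△JXQ]
3. ∠JFX = 44°  [same arc JX]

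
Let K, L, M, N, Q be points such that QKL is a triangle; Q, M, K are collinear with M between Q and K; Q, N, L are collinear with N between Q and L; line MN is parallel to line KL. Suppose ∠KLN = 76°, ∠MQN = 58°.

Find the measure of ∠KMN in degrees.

1. ∠KLQ = 76°  [N on ray LQ]
2. ∠KQL = 58°  [M on QK, N on QL]
3. ∠LKQ = 46°  [△QKL]
4. ∠NMQ = 46°  [MN∥KL, corresponding at M]
5. ∠KMN = 134°  [linear pair at M on QK]

∠KMN = 134°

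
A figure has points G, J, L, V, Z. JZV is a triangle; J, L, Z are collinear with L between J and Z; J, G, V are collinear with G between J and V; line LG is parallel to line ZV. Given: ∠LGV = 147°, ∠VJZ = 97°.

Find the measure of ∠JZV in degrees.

1. ∠JGL = 33°  [linear pair at G on JV]
2. ∠GJL = 97°  [L on JZ, G on JV]
3. ∠GLJ = 50°  [△JLG]
4. ∠JZV = 50°  [LG∥ZV, corresponding at L]

∠JZV = 50°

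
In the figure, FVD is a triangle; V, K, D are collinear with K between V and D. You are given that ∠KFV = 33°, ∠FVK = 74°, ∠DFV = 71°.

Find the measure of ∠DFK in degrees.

1. ∠FKV = 73°  [△FVK]
2. ∠DVF = 74°  [K on ray VD]
3. ∠FDV = 35°  [△FVD]
4. ∠DKF = 107°  [linear pair at K on VD]
5. ∠FDK = 35°  [K on ray DV]
6. ∠DFK = 38°  [△FKD]

∠DFK = 38°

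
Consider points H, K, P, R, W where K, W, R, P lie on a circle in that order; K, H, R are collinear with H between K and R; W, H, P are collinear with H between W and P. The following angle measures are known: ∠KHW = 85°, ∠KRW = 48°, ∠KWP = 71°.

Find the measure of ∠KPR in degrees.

∠KPR = 72°

1. ∠RKW = 24°  [△KHW]
2. ∠KWR = 108°  [△KWR]
3. ∠KPR = 72°  [cyclic KWRP, opposite ∠W+∠P]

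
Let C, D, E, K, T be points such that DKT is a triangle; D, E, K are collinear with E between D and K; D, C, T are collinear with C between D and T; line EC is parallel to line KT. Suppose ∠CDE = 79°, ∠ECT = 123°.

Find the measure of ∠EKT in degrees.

1. ∠DCE = 57°  [linear pair at C on DT]
2. ∠CED = 44°  [△DEC]
3. ∠CEK = 136°  [linear pair at E on DK]
4. ∠EKT = 44°  [EC∥KT, co-interior at K–E]

∠EKT = 44°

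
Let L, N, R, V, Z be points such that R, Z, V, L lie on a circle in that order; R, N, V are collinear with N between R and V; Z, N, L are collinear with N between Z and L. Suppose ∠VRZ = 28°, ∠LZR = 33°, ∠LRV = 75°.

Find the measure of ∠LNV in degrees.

∠LNV = 119°

1. ∠VLZ = 28°  [same arc ZV]
2. ∠LVR = 33°  [same arc RL]
3. ∠LNV = 119°  [△VNL]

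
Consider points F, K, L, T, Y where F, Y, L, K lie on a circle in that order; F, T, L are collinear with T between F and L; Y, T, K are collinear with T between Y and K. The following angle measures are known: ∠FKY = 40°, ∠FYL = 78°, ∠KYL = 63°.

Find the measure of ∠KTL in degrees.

1. ∠FLY = 40°  [same arc FY]
2. ∠FKL = 102°  [cyclic FYLK, opposite ∠Y+∠K]
3. ∠LFY = 62°  [△FYL]
4. ∠KFL = 63°  [same arc LK]
5. ∠FLK = 15°  [△FLK]
6. ∠LKY = 62°  [same arc YL]
7. ∠KTL = 103°  [△LTK]

∠KTL = 103°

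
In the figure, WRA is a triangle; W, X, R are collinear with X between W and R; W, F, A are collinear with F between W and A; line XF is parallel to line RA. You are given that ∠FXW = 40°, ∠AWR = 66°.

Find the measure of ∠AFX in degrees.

∠AFX = 106°

1. ∠ARW = 40°  [XF∥RA, corresponding at X]
2. ∠RAW = 74°  [△WRA]
3. ∠WFX = 74°  [XF∥RA, corresponding at F]
4. ∠AFX = 106°  [linear pair at F on WA]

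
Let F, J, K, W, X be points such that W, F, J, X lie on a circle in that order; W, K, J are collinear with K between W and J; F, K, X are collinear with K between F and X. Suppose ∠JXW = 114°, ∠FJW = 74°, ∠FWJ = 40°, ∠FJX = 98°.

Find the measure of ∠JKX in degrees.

∠JKX = 116°

1. ∠FXW = 74°  [same arc WF]
2. ∠FXJ = 40°  [same arc FJ]
3. ∠FWX = 82°  [cyclic WFJX, opposite ∠W+∠J]
4. ∠WFX = 24°  [△WFX]
5. ∠WJX = 24°  [same arc WX]
6. ∠JKX = 116°  [△JKX]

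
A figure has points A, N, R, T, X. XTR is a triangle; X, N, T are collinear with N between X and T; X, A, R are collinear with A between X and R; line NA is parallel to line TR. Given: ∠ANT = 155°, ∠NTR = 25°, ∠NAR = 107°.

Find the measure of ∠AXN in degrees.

1. ∠ANX = 25°  [linear pair at N on XT]
2. ∠NAX = 73°  [linear pair at A on XR]
3. ∠AXN = 82°  [△XNA]

∠AXN = 82°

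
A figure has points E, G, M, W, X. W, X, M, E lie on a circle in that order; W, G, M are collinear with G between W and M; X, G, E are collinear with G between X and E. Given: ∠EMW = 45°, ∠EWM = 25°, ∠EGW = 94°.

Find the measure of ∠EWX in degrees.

1. ∠EXW = 45°  [same arc WE]
2. ∠WEX = 61°  [△WGE]
3. ∠EWX = 74°  [△WXE]

∠EWX = 74°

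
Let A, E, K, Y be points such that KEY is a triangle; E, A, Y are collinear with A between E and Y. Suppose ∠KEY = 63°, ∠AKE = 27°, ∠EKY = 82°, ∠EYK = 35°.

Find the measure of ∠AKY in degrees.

∠AKY = 55°

1. ∠AEK = 63°  [A on ray EY]
2. ∠EAK = 90°  [△KEA]
3. ∠AYK = 35°  [A on ray YE]
4. ∠KAY = 90°  [linear pair at A on EY]
5. ∠AKY = 55°  [△KAY]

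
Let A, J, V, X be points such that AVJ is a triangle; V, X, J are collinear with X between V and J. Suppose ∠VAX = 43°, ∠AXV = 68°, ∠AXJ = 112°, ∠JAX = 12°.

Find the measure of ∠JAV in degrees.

∠JAV = 55°

1. ∠AVX = 69°  [△AVX]
2. ∠AJX = 56°  [△AXJ]
3. ∠AVJ = 69°  [X on ray VJ]
4. ∠AJV = 56°  [X on ray JV]
5. ∠JAV = 55°  [△AVJ]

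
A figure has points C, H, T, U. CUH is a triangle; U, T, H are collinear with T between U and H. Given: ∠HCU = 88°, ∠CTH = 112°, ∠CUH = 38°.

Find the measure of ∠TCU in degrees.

1. ∠CTU = 68°  [linear pair at T on UH]
2. ∠CUT = 38°  [T on ray UH]
3. ∠TCU = 74°  [△CUT]

∠TCU = 74°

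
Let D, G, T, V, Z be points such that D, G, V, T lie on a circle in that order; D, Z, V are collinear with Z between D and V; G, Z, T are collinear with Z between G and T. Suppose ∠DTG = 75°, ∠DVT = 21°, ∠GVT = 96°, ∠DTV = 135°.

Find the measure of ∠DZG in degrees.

∠DZG = 99°

1. ∠DVG = 75°  [same arc DG]
2. ∠DGT = 21°  [same arc DT]
3. ∠DGV = 45°  [cyclic DGVT, opposite ∠G+∠T]
4. ∠GDV = 60°  [△DGV]
5. ∠DZG = 99°  [△DZG]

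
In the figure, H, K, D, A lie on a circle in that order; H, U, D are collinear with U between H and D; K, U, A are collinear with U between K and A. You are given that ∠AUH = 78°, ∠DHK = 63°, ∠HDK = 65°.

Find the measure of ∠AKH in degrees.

1. ∠DUK = 78°  [vertical angles at U]
2. ∠HUK = 102°  [linear pair at U on HD]
3. ∠AKH = 15°  [△HUK]

∠AKH = 15°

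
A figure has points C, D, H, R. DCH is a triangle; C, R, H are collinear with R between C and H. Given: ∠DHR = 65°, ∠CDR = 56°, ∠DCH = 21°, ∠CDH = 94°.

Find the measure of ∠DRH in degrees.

1. ∠DCR = 21°  [R on ray CH]
2. ∠CRD = 103°  [△DCR]
3. ∠DRH = 77°  [linear pair at R on CH]

∠DRH = 77°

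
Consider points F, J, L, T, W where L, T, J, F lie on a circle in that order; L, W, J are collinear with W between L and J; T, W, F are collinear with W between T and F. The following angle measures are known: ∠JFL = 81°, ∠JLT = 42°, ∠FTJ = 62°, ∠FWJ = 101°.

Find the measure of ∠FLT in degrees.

1. ∠JFT = 42°  [same arc TJ]
2. ∠FJT = 76°  [△TJF]
3. ∠FLT = 104°  [cyclic LTJF, opposite ∠L+∠J]

∠FLT = 104°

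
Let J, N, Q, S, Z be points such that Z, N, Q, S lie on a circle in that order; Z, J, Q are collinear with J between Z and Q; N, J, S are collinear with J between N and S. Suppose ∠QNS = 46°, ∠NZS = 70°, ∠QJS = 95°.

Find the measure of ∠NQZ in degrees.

1. ∠QZS = 46°  [same arc QS]
2. ∠SJZ = 85°  [linear pair at J on ZQ]
3. ∠NSZ = 49°  [△ZJS]
4. ∠NQZ = 49°  [same arc ZN]

∠NQZ = 49°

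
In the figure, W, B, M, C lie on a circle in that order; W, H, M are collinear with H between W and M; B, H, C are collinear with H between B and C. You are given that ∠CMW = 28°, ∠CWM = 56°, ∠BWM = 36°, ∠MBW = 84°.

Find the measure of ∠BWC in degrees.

∠BWC = 92°

1. ∠CBM = 56°  [same arc MC]
2. ∠BCM = 36°  [same arc BM]
3. ∠BMC = 88°  [△BMC]
4. ∠BWC = 92°  [cyclic WBMC, opposite ∠W+∠M]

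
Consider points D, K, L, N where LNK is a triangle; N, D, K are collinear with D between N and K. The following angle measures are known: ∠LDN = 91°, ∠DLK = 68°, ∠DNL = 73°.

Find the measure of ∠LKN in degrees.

1. ∠KDL = 89°  [linear pair at D on NK]
2. ∠DKL = 23°  [△LDK]
3. ∠LKN = 23°  [D on ray KN]

∠LKN = 23°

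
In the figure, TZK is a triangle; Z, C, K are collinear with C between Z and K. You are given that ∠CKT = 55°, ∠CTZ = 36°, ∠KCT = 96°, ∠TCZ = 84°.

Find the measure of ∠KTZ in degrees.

∠KTZ = 65°

1. ∠TKZ = 55°  [C on ray KZ]
2. ∠CZT = 60°  [△TZC]
3. ∠KZT = 60°  [C on ray ZK]
4. ∠KTZ = 65°  [△TZK]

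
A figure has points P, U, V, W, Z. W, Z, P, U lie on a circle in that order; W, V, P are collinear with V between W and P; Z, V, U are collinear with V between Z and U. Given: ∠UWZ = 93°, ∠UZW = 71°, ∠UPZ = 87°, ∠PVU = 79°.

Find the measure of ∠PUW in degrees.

∠PUW = 46°

1. ∠WUZ = 16°  [△WZU]
2. ∠UPW = 71°  [same arc WU]
3. ∠UVW = 101°  [linear pair at V on WP]
4. ∠PWU = 63°  [△WVU]
5. ∠PUW = 46°  [△WPU]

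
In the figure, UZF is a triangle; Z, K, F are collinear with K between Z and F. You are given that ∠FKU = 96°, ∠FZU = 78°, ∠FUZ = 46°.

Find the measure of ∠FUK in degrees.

∠FUK = 28°

1. ∠UFZ = 56°  [△UZF]
2. ∠KFU = 56°  [K on ray FZ]
3. ∠FUK = 28°  [△UKF]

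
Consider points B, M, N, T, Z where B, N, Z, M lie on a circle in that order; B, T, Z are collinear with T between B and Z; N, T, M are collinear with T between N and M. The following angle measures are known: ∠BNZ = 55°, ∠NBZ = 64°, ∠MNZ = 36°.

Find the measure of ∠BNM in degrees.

1. ∠BMZ = 125°  [cyclic BNZM, opposite ∠N+∠M]
2. ∠MBZ = 36°  [same arc ZM]
3. ∠BZM = 19°  [△BZM]
4. ∠BNM = 19°  [same arc BM]

∠BNM = 19°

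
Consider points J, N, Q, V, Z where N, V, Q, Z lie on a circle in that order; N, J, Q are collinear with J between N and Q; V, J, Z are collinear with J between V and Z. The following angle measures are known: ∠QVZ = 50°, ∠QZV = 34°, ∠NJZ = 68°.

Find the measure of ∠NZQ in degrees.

1. ∠QNZ = 50°  [same arc QZ]
2. ∠QJZ = 112°  [linear pair at J on NQ]
3. ∠NQZ = 34°  [△QJZ]
4. ∠NZQ = 96°  [△NQZ]

∠NZQ = 96°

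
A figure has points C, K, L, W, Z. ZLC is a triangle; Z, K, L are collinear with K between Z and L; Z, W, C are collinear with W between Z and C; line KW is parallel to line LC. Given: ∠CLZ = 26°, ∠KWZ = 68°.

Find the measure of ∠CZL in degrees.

1. ∠WKZ = 26°  [KW∥LC, corresponding at K]
2. ∠KZW = 86°  [△ZKW]
3. ∠CZL = 86°  [K on ZL, W on ZC]

∠CZL = 86°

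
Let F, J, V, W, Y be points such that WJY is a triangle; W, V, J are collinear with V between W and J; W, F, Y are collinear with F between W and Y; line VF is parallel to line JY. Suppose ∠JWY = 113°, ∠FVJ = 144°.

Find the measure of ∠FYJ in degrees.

∠FYJ = 31°

1. ∠FWV = 113°  [V on WJ, F on WY]
2. ∠FVW = 36°  [linear pair at V on WJ]
3. ∠VFW = 31°  [△WVF]
4. ∠VFY = 149°  [linear pair at F on WY]
5. ∠FYJ = 31°  [VF∥JY, co-interior at Y–F]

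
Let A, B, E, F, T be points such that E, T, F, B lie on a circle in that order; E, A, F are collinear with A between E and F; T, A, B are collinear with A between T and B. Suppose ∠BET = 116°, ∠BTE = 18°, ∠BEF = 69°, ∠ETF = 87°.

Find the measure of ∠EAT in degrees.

1. ∠BFT = 64°  [cyclic ETFB, opposite ∠E+∠F]
2. ∠BFE = 18°  [same arc EB]
3. ∠BTF = 69°  [same arc FB]
4. ∠FBT = 47°  [△TFB]
5. ∠BAF = 115°  [△FAB]
6. ∠EAT = 115°  [vertical angles at A]

∠EAT = 115°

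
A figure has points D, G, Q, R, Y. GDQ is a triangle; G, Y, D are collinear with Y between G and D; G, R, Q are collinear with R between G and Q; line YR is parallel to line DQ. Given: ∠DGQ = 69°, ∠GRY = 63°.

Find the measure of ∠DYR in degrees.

∠DYR = 132°

1. ∠RGY = 69°  [Y on GD, R on GQ]
2. ∠GYR = 48°  [△GYR]
3. ∠DYR = 132°  [linear pair at Y on GD]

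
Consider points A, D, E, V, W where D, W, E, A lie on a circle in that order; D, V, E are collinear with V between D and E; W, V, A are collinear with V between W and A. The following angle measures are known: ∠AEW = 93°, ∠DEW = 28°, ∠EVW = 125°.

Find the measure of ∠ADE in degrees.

1. ∠DAW = 28°  [same arc DW]
2. ∠AVD = 125°  [vertical angles at V]
3. ∠ADE = 27°  [△DVA]

∠ADE = 27°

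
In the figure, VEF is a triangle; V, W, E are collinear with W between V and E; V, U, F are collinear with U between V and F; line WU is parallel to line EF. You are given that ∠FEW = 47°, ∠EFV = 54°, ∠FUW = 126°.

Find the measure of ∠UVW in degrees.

1. ∠FEV = 47°  [W on ray EV]
2. ∠EVF = 79°  [△VEF]
3. ∠UVW = 79°  [W on VE, U on VF]

∠UVW = 79°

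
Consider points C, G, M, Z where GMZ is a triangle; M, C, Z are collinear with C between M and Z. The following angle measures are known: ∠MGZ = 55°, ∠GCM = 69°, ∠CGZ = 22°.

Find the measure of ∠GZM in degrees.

∠GZM = 47°

1. ∠GCZ = 111°  [linear pair at C on MZ]
2. ∠CZG = 47°  [△GCZ]
3. ∠GZM = 47°  [C on ray ZM]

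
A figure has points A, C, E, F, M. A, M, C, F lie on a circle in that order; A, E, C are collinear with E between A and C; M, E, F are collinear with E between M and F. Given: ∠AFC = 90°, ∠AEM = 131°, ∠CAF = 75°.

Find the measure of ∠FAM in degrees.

1. ∠ACF = 15°  [△ACF]
2. ∠CEF = 131°  [vertical angles at E]
3. ∠CMF = 75°  [same arc CF]
4. ∠CFM = 34°  [△CEF]
5. ∠FCM = 71°  [△MCF]
6. ∠FAM = 109°  [cyclic AMCF, opposite ∠A+∠C]

∠FAM = 109°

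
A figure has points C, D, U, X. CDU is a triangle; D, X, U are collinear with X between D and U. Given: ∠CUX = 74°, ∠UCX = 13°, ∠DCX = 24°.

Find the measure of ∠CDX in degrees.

1. ∠CXU = 93°  [△CXU]
2. ∠CXD = 87°  [linear pair at X on DU]
3. ∠CDX = 69°  [△CDX]

∠CDX = 69°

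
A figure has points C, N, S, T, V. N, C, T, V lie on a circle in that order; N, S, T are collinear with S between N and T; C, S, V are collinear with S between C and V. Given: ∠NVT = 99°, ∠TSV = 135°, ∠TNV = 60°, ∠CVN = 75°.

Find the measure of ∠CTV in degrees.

1. ∠NTV = 21°  [△NTV]
2. ∠CVT = 24°  [△TSV]
3. ∠TCV = 60°  [same arc TV]
4. ∠CTV = 96°  [△CTV]

∠CTV = 96°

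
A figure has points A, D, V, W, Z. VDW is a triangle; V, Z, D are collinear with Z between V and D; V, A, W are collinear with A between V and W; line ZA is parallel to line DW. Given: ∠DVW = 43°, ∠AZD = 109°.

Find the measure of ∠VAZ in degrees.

1. ∠AVZ = 43°  [Z on VD, A on VW]
2. ∠AZV = 71°  [linear pair at Z on VD]
3. ∠VAZ = 66°  [△VZA]

∠VAZ = 66°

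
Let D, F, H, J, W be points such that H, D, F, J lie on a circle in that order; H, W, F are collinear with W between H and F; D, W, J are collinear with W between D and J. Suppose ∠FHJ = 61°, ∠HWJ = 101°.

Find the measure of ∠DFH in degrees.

1. ∠FDJ = 61°  [same arc FJ]
2. ∠DWF = 101°  [vertical angles at W]
3. ∠DFH = 18°  [△DWF]

∠DFH = 18°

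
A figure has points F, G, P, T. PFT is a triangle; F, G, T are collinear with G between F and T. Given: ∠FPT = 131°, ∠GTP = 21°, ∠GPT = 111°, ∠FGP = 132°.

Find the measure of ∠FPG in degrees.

1. ∠FTP = 21°  [G on ray TF]
2. ∠PFT = 28°  [△PFT]
3. ∠GFP = 28°  [G on ray FT]
4. ∠FPG = 20°  [△PFG]

∠FPG = 20°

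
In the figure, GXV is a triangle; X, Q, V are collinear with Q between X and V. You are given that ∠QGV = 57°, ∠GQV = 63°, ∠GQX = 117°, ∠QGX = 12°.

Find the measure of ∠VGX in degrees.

∠VGX = 69°

1. ∠GVQ = 60°  [△GQV]
2. ∠GXQ = 51°  [△GXQ]
3. ∠GVX = 60°  [Q on ray VX]
4. ∠GXV = 51°  [Q on ray XV]
5. ∠VGX = 69°  [△GXV]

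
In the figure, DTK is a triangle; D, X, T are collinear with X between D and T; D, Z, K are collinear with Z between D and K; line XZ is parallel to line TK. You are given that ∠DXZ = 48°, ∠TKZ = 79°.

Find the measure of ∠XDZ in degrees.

1. ∠DTK = 48°  [XZ∥TK, corresponding at X]
2. ∠DKT = 79°  [Z on ray KD]
3. ∠KDT = 53°  [△DTK]
4. ∠XDZ = 53°  [X on DT, Z on DK]

∠XDZ = 53°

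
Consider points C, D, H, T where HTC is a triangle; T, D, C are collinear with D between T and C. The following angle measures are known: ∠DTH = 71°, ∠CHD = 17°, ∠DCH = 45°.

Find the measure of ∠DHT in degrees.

∠DHT = 47°

1. ∠CDH = 118°  [△HDC]
2. ∠HDT = 62°  [linear pair at D on TC]
3. ∠DHT = 47°  [△HTD]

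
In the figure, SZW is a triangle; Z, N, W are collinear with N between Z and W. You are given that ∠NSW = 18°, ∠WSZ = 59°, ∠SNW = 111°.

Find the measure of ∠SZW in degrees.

1. ∠NWS = 51°  [△SNW]
2. ∠SWZ = 51°  [N on ray WZ]
3. ∠SZW = 70°  [△SZW]

∠SZW = 70°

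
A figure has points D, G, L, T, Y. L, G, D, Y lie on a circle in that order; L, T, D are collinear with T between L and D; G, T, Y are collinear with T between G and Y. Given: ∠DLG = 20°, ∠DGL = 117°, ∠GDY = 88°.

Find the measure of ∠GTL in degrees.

∠GTL = 115°

1. ∠DYG = 20°  [same arc GD]
2. ∠GDL = 43°  [△LGD]
3. ∠DGY = 72°  [△GDY]
4. ∠DTG = 65°  [△GTD]
5. ∠GTL = 115°  [linear pair at T on LD]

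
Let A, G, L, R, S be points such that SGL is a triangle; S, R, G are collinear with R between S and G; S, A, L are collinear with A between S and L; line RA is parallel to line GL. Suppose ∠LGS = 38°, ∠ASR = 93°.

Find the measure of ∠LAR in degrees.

∠LAR = 131°

1. ∠ARS = 38°  [RA∥GL, corresponding at R]
2. ∠RAS = 49°  [△SRA]
3. ∠LAR = 131°  [linear pair at A on SL]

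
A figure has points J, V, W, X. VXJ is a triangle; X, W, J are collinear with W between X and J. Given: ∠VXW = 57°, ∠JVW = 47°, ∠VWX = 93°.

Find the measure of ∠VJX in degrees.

1. ∠JWV = 87°  [linear pair at W on XJ]
2. ∠VJW = 46°  [△VWJ]
3. ∠VJX = 46°  [W on ray JX]

∠VJX = 46°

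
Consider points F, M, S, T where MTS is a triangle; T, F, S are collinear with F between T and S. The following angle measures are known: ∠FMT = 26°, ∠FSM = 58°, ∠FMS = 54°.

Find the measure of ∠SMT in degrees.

1. ∠MFS = 68°  [△MFS]
2. ∠MST = 58°  [F on ray ST]
3. ∠MFT = 112°  [linear pair at F on TS]
4. ∠FTM = 42°  [△MTF]
5. ∠MTS = 42°  [F on ray TS]
6. ∠SMT = 80°  [△MTS]

∠SMT = 80°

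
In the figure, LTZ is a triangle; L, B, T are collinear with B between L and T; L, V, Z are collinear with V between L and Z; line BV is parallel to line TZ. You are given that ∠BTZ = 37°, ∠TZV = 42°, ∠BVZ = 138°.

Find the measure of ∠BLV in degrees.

∠BLV = 101°

1. ∠LTZ = 37°  [B on ray TL]
2. ∠BVL = 42°  [linear pair at V on LZ]
3. ∠LBV = 37°  [BV∥TZ, corresponding at B]
4. ∠BLV = 101°  [△LBV]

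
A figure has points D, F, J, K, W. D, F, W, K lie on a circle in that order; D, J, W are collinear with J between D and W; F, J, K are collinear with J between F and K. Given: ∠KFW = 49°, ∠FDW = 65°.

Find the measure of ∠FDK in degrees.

∠FDK = 114°

1. ∠FKW = 65°  [same arc FW]
2. ∠FWK = 66°  [△FWK]
3. ∠FDK = 114°  [cyclic DFWK, opposite ∠D+∠W]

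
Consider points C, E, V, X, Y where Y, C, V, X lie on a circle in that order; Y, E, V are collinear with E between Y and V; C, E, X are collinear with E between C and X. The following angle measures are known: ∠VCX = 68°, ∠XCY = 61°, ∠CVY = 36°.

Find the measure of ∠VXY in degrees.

1. ∠VYX = 68°  [same arc VX]
2. ∠XVY = 61°  [same arc YX]
3. ∠VXY = 51°  [△YVX]

∠VXY = 51°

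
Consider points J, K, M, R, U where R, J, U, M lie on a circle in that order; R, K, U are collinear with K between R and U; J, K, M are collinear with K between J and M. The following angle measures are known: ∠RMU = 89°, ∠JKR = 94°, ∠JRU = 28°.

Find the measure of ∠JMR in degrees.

∠JMR = 61°

1. ∠RJU = 91°  [cyclic RJUM, opposite ∠J+∠M]
2. ∠JUR = 61°  [△RJU]
3. ∠JMR = 61°  [same arc RJ]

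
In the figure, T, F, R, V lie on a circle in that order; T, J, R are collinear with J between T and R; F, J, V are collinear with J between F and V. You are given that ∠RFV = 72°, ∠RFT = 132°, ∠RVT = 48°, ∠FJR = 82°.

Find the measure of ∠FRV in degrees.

∠FRV = 86°

1. ∠FRT = 26°  [△FJR]
2. ∠FTR = 22°  [△TFR]
3. ∠FVR = 22°  [same arc FR]
4. ∠FRV = 86°  [△FRV]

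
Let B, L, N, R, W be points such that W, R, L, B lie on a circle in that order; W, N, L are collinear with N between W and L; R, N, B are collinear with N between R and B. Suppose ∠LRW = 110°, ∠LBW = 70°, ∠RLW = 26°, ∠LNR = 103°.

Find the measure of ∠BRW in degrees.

1. ∠LWR = 44°  [△WRL]
2. ∠RNW = 77°  [linear pair at N on WL]
3. ∠BRW = 59°  [△WNR]

∠BRW = 59°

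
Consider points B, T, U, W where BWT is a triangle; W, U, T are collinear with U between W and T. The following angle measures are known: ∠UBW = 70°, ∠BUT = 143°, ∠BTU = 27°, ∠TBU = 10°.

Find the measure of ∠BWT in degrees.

∠BWT = 73°

1. ∠BUW = 37°  [linear pair at U on WT]
2. ∠BWU = 73°  [△BWU]
3. ∠BWT = 73°  [U on ray WT]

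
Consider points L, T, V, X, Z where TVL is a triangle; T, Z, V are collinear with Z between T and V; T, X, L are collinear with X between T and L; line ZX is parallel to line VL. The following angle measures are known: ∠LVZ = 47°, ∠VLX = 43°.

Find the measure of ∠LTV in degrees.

1. ∠LVT = 47°  [Z on ray VT]
2. ∠TLV = 43°  [X on ray LT]
3. ∠LTV = 90°  [△TVL]

∠LTV = 90°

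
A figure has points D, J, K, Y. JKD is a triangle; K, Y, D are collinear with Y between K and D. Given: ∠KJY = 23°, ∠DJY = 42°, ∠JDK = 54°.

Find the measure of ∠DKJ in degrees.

1. ∠JDY = 54°  [Y on ray DK]
2. ∠DYJ = 84°  [△JYD]
3. ∠JYK = 96°  [linear pair at Y on KD]
4. ∠JKY = 61°  [△JKY]
5. ∠DKJ = 61°  [Y on ray KD]

∠DKJ = 61°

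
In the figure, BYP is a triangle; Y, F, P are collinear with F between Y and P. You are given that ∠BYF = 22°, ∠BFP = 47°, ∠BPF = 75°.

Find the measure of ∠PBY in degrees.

∠PBY = 83°

1. ∠BYP = 22°  [F on ray YP]
2. ∠BPY = 75°  [F on ray PY]
3. ∠PBY = 83°  [△BYP]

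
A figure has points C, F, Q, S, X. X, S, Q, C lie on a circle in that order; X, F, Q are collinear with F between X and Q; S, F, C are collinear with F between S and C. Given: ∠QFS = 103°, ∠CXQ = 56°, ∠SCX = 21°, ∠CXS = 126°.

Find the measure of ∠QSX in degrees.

1. ∠SFX = 77°  [linear pair at F on XQ]
2. ∠SQX = 21°  [same arc XS]
3. ∠CSX = 33°  [△XSC]
4. ∠QXS = 70°  [△XFS]
5. ∠QSX = 89°  [△XSQ]

∠QSX = 89°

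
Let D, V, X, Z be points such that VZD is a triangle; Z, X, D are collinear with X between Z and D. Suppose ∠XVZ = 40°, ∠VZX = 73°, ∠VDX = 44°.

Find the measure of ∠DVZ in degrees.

∠DVZ = 63°

1. ∠DZV = 73°  [X on ray ZD]
2. ∠VDZ = 44°  [X on ray DZ]
3. ∠DVZ = 63°  [△VZD]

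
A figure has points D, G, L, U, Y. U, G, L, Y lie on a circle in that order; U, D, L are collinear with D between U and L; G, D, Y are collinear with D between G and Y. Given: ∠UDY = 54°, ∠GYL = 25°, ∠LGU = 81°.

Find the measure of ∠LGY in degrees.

1. ∠GDL = 54°  [vertical angles at D]
2. ∠GUL = 25°  [same arc GL]
3. ∠GLU = 74°  [△UGL]
4. ∠LGY = 52°  [△GDL]

∠LGY = 52°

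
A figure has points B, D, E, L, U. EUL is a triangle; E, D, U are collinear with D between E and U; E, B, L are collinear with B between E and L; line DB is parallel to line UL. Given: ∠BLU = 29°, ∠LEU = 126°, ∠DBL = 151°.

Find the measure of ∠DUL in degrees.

1. ∠ELU = 29°  [B on ray LE]
2. ∠EUL = 25°  [△EUL]
3. ∠DUL = 25°  [D on ray UE]

∠DUL = 25°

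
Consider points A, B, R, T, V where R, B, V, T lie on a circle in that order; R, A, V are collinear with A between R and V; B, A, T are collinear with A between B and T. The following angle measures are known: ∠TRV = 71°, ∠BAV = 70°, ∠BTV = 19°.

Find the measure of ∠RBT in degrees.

1. ∠BAR = 110°  [linear pair at A on RV]
2. ∠BRV = 19°  [same arc BV]
3. ∠RBT = 51°  [△RAB]

∠RBT = 51°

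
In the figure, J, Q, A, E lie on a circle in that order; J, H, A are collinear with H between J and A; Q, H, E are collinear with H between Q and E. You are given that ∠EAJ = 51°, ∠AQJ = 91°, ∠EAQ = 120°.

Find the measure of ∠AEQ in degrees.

1. ∠AEJ = 89°  [cyclic JQAE, opposite ∠Q+∠E]
2. ∠AJE = 40°  [△JAE]
3. ∠AQE = 40°  [same arc AE]
4. ∠AEQ = 20°  [△QAE]

∠AEQ = 20°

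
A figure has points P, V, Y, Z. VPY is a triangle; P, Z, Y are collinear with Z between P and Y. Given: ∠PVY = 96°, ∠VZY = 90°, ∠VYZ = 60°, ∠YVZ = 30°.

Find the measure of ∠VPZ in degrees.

1. ∠PYV = 60°  [Z on ray YP]
2. ∠VPY = 24°  [△VPY]
3. ∠VPZ = 24°  [Z on ray PY]

∠VPZ = 24°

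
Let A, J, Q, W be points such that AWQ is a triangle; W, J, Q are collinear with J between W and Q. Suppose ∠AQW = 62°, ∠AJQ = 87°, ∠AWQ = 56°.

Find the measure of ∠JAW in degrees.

∠JAW = 31°

1. ∠AJW = 93°  [linear pair at J on WQ]
2. ∠AWJ = 56°  [J on ray WQ]
3. ∠JAW = 31°  [△AWJ]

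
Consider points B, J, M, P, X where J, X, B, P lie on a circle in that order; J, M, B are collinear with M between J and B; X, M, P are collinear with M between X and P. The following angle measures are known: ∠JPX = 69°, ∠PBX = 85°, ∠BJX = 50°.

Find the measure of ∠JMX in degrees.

1. ∠PJX = 95°  [cyclic JXBP, opposite ∠J+∠B]
2. ∠JXP = 16°  [△JXP]
3. ∠JMX = 114°  [△JMX]

∠JMX = 114°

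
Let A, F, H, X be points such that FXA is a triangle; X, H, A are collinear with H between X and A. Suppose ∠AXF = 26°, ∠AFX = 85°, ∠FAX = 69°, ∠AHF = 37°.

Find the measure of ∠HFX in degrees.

∠HFX = 11°

1. ∠FXH = 26°  [H on ray XA]
2. ∠FHX = 143°  [linear pair at H on XA]
3. ∠HFX = 11°  [△FXH]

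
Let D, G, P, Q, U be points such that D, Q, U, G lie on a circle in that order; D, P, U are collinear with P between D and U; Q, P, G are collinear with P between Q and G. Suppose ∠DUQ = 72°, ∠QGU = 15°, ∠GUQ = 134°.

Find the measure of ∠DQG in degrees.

1. ∠DGQ = 72°  [same arc DQ]
2. ∠GDQ = 46°  [cyclic DQUG, opposite ∠D+∠U]
3. ∠DQG = 62°  [△DQG]

∠DQG = 62°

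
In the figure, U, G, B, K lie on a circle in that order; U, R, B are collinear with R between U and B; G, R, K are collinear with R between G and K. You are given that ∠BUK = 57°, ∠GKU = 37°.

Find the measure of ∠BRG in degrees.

∠BRG = 86°

1. ∠BGK = 57°  [same arc BK]
2. ∠GBU = 37°  [same arc UG]
3. ∠BRG = 86°  [△GRB]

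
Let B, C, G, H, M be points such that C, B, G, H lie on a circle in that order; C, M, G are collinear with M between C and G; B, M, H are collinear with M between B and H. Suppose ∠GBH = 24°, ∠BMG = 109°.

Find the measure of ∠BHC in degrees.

1. ∠GCH = 24°  [same arc GH]
2. ∠CMH = 109°  [vertical angles at M]
3. ∠BHC = 47°  [△CMH]

∠BHC = 47°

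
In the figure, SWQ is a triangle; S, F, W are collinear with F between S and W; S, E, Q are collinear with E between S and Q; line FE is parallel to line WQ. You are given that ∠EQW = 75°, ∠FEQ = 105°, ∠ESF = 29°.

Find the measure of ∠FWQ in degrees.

1. ∠SQW = 75°  [E on ray QS]
2. ∠QSW = 29°  [F on SW, E on SQ]
3. ∠QWS = 76°  [△SWQ]
4. ∠FWQ = 76°  [F on ray WS]

∠FWQ = 76°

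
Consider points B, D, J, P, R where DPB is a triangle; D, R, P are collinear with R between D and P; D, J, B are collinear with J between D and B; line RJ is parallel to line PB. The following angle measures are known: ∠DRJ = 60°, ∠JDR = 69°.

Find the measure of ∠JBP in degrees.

1. ∠DJR = 51°  [△DRJ]
2. ∠BJR = 129°  [linear pair at J on DB]
3. ∠JBP = 51°  [RJ∥PB, co-interior at B–J]

∠JBP = 51°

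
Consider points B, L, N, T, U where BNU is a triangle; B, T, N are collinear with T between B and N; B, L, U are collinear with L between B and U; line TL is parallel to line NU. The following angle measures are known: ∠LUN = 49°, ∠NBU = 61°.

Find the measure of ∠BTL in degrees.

∠BTL = 70°

1. ∠BUN = 49°  [L on ray UB]
2. ∠BNU = 70°  [△BNU]
3. ∠BTL = 70°  [TL∥NU, corresponding at T]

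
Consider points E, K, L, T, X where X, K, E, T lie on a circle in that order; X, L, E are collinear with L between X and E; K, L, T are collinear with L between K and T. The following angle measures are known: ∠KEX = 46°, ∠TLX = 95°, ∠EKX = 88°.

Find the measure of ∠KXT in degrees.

∠KXT = 85°

1. ∠EXK = 46°  [△XKE]
2. ∠ELK = 95°  [vertical angles at L]
3. ∠ETK = 46°  [same arc KE]
4. ∠EKT = 39°  [△KLE]
5. ∠KET = 95°  [△KET]
6. ∠KXT = 85°  [cyclic XKET, opposite ∠X+∠E]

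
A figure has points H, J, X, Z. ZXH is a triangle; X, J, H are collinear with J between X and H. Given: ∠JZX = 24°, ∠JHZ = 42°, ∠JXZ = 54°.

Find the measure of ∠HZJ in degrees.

1. ∠XJZ = 102°  [△ZXJ]
2. ∠HJZ = 78°  [linear pair at J on XH]
3. ∠HZJ = 60°  [△ZJH]

∠HZJ = 60°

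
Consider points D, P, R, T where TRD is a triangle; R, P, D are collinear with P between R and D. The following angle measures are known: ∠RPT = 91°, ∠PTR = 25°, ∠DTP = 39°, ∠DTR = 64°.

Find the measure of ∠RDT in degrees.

1. ∠DPT = 89°  [linear pair at P on RD]
2. ∠PDT = 52°  [△TPD]
3. ∠RDT = 52°  [P on ray DR]

∠RDT = 52°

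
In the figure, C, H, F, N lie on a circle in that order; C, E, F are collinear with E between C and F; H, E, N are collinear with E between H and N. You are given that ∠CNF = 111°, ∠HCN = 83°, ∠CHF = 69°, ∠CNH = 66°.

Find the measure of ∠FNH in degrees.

∠FNH = 45°

1. ∠CFH = 66°  [same arc CH]
2. ∠FCH = 45°  [△CHF]
3. ∠FNH = 45°  [same arc HF]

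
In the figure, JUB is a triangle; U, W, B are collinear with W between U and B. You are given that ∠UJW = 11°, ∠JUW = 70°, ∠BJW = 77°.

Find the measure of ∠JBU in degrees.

1. ∠JWU = 99°  [△JUW]
2. ∠BWJ = 81°  [linear pair at W on UB]
3. ∠JBW = 22°  [△JWB]
4. ∠JBU = 22°  [W on ray BU]

∠JBU = 22°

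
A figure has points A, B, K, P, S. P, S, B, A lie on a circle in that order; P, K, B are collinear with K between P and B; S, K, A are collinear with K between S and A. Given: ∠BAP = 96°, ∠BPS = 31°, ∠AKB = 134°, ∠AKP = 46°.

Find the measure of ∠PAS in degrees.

∠PAS = 65°

1. ∠BSP = 84°  [cyclic PSBA, opposite ∠S+∠A]
2. ∠PBS = 65°  [△PSB]
3. ∠PAS = 65°  [same arc PS]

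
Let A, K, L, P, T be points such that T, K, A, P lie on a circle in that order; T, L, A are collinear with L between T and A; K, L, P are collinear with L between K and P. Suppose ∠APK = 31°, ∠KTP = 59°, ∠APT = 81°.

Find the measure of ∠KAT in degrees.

1. ∠ATK = 31°  [same arc KA]
2. ∠AKT = 99°  [cyclic TKAP, opposite ∠K+∠P]
3. ∠KAT = 50°  [△TKA]

∠KAT = 50°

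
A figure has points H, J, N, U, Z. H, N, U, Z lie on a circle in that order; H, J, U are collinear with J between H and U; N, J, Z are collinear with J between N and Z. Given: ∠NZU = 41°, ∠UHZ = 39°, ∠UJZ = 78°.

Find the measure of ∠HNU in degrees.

∠HNU = 100°

1. ∠HUZ = 61°  [△UJZ]
2. ∠HZU = 80°  [△HUZ]
3. ∠HNU = 100°  [cyclic HNUZ, opposite ∠N+∠Z]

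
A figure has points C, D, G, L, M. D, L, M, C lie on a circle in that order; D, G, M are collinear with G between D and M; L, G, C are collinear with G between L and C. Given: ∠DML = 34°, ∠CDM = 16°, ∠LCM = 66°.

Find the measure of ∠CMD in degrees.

1. ∠DCL = 34°  [same arc DL]
2. ∠CGD = 130°  [△DGC]
3. ∠CGM = 50°  [linear pair at G on DM]
4. ∠CMD = 64°  [△MGC]

∠CMD = 64°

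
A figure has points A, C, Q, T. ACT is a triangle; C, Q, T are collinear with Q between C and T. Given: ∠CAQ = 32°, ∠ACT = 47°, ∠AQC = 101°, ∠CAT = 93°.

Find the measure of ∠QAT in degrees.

∠QAT = 61°

1. ∠ATC = 40°  [△ACT]
2. ∠AQT = 79°  [linear pair at Q on CT]
3. ∠ATQ = 40°  [Q on ray TC]
4. ∠QAT = 61°  [△AQT]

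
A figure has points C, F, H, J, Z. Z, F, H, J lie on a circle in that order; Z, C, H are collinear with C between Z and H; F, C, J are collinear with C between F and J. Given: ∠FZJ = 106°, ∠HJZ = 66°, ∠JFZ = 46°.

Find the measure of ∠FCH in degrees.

∠FCH = 84°

1. ∠FJZ = 28°  [△ZFJ]
2. ∠HFZ = 114°  [cyclic ZFHJ, opposite ∠F+∠J]
3. ∠FHZ = 28°  [same arc ZF]
4. ∠FZH = 38°  [△ZFH]
5. ∠FCZ = 96°  [△ZCF]
6. ∠FCH = 84°  [linear pair at C on ZH]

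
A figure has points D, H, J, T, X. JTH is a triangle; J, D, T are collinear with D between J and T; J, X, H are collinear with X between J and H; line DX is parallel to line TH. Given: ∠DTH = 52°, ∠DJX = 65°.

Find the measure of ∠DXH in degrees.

1. ∠HTJ = 52°  [D on ray TJ]
2. ∠HJT = 65°  [D on JT, X on JH]
3. ∠JHT = 63°  [△JTH]
4. ∠DXJ = 63°  [DX∥TH, corresponding at X]
5. ∠DXH = 117°  [linear pair at X on JH]

∠DXH = 117°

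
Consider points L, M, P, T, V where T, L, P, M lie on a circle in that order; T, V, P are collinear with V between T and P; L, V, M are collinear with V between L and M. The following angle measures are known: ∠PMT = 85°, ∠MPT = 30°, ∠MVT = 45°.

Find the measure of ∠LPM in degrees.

∠LPM = 100°

1. ∠MTP = 65°  [△TPM]
2. ∠MVP = 135°  [linear pair at V on TP]
3. ∠MLP = 65°  [same arc PM]
4. ∠LMP = 15°  [△PVM]
5. ∠LPM = 100°  [△LPM]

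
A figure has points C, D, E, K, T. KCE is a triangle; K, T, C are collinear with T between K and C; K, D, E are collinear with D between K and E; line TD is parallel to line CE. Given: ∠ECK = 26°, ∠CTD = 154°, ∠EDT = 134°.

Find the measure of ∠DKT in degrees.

∠DKT = 108°

1. ∠DTK = 26°  [TD∥CE, corresponding at T]
2. ∠KDT = 46°  [linear pair at D on KE]
3. ∠DKT = 108°  [△KTD]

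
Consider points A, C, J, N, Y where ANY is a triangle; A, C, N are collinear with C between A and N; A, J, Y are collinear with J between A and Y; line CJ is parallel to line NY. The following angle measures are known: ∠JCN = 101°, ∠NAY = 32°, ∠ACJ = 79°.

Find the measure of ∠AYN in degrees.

∠AYN = 69°

1. ∠CAJ = 32°  [C on AN, J on AY]
2. ∠AJC = 69°  [△ACJ]
3. ∠AYN = 69°  [CJ∥NY, corresponding at J]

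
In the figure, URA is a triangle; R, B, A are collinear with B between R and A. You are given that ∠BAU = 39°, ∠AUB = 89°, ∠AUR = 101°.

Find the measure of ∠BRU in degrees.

1. ∠RAU = 39°  [B on ray AR]
2. ∠ARU = 40°  [△URA]
3. ∠BRU = 40°  [B on ray RA]

∠BRU = 40°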